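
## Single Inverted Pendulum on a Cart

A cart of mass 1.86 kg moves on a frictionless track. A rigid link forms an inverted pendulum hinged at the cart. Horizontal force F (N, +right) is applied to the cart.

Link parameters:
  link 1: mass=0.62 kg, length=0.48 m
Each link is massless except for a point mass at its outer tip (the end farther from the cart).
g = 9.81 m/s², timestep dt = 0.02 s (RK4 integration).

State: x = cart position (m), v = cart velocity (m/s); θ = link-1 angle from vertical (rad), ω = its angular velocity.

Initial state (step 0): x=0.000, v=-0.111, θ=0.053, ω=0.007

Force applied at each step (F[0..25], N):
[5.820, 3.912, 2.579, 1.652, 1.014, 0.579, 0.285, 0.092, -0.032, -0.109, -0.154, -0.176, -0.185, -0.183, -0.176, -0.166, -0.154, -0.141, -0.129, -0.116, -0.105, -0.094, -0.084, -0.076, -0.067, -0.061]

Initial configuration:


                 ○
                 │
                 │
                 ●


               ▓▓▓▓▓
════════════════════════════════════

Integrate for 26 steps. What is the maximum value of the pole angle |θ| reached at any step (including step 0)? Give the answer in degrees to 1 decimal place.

apply F[0]=+5.820 → step 1: x=-0.002, v=-0.052, θ=0.052, ω=-0.094
apply F[1]=+3.912 → step 2: x=-0.002, v=-0.013, θ=0.050, ω=-0.154
apply F[2]=+2.579 → step 3: x=-0.002, v=0.011, θ=0.046, ω=-0.186
apply F[3]=+1.652 → step 4: x=-0.002, v=0.026, θ=0.042, ω=-0.198
apply F[4]=+1.014 → step 5: x=-0.001, v=0.034, θ=0.038, ω=-0.199
apply F[5]=+0.579 → step 6: x=-0.001, v=0.038, θ=0.035, ω=-0.192
apply F[6]=+0.285 → step 7: x=0.000, v=0.039, θ=0.031, ω=-0.181
apply F[7]=+0.092 → step 8: x=0.001, v=0.038, θ=0.027, ω=-0.167
apply F[8]=-0.032 → step 9: x=0.002, v=0.036, θ=0.024, ω=-0.152
apply F[9]=-0.109 → step 10: x=0.002, v=0.034, θ=0.021, ω=-0.138
apply F[10]=-0.154 → step 11: x=0.003, v=0.031, θ=0.019, ω=-0.123
apply F[11]=-0.176 → step 12: x=0.004, v=0.028, θ=0.016, ω=-0.110
apply F[12]=-0.185 → step 13: x=0.004, v=0.025, θ=0.014, ω=-0.097
apply F[13]=-0.183 → step 14: x=0.005, v=0.022, θ=0.012, ω=-0.086
apply F[14]=-0.176 → step 15: x=0.005, v=0.019, θ=0.011, ω=-0.076
apply F[15]=-0.166 → step 16: x=0.005, v=0.017, θ=0.009, ω=-0.067
apply F[16]=-0.154 → step 17: x=0.006, v=0.015, θ=0.008, ω=-0.058
apply F[17]=-0.141 → step 18: x=0.006, v=0.013, θ=0.007, ω=-0.051
apply F[18]=-0.129 → step 19: x=0.006, v=0.011, θ=0.006, ω=-0.045
apply F[19]=-0.116 → step 20: x=0.006, v=0.009, θ=0.005, ω=-0.039
apply F[20]=-0.105 → step 21: x=0.007, v=0.008, θ=0.005, ω=-0.034
apply F[21]=-0.094 → step 22: x=0.007, v=0.006, θ=0.004, ω=-0.030
apply F[22]=-0.084 → step 23: x=0.007, v=0.005, θ=0.003, ω=-0.026
apply F[23]=-0.076 → step 24: x=0.007, v=0.004, θ=0.003, ω=-0.022
apply F[24]=-0.067 → step 25: x=0.007, v=0.003, θ=0.002, ω=-0.019
apply F[25]=-0.061 → step 26: x=0.007, v=0.003, θ=0.002, ω=-0.017
Max |angle| over trajectory = 0.053 rad = 3.0°.

Answer: 3.0°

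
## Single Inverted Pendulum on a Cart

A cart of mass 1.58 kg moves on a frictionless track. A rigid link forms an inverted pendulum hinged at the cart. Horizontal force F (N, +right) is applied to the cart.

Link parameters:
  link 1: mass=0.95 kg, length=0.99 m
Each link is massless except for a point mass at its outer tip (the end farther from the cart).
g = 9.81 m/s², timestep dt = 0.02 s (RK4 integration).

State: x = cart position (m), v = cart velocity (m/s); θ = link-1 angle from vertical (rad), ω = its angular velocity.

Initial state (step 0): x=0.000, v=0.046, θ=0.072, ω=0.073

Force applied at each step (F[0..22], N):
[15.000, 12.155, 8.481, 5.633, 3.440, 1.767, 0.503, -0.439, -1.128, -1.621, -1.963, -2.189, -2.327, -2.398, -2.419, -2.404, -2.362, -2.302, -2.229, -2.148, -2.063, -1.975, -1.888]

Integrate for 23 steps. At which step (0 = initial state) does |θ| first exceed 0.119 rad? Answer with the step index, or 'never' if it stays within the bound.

Answer: never

Derivation:
apply F[0]=+15.000 → step 1: x=0.003, v=0.227, θ=0.072, ω=-0.095
apply F[1]=+12.155 → step 2: x=0.009, v=0.372, θ=0.069, ω=-0.227
apply F[2]=+8.481 → step 3: x=0.017, v=0.471, θ=0.063, ω=-0.314
apply F[3]=+5.633 → step 4: x=0.027, v=0.536, θ=0.056, ω=-0.367
apply F[4]=+3.440 → step 5: x=0.038, v=0.573, θ=0.049, ω=-0.395
apply F[5]=+1.767 → step 6: x=0.050, v=0.590, θ=0.041, ω=-0.403
apply F[6]=+0.503 → step 7: x=0.062, v=0.592, θ=0.033, ω=-0.398
apply F[7]=-0.439 → step 8: x=0.074, v=0.583, θ=0.025, ω=-0.383
apply F[8]=-1.128 → step 9: x=0.085, v=0.567, θ=0.017, ω=-0.362
apply F[9]=-1.621 → step 10: x=0.096, v=0.544, θ=0.011, ω=-0.337
apply F[10]=-1.963 → step 11: x=0.107, v=0.519, θ=0.004, ω=-0.309
apply F[11]=-2.189 → step 12: x=0.117, v=0.491, θ=-0.002, ω=-0.281
apply F[12]=-2.327 → step 13: x=0.126, v=0.462, θ=-0.007, ω=-0.253
apply F[13]=-2.398 → step 14: x=0.135, v=0.433, θ=-0.012, ω=-0.225
apply F[14]=-2.419 → step 15: x=0.144, v=0.404, θ=-0.016, ω=-0.199
apply F[15]=-2.404 → step 16: x=0.151, v=0.376, θ=-0.020, ω=-0.174
apply F[16]=-2.362 → step 17: x=0.159, v=0.348, θ=-0.023, ω=-0.150
apply F[17]=-2.302 → step 18: x=0.165, v=0.322, θ=-0.026, ω=-0.129
apply F[18]=-2.229 → step 19: x=0.172, v=0.297, θ=-0.028, ω=-0.109
apply F[19]=-2.148 → step 20: x=0.177, v=0.273, θ=-0.030, ω=-0.091
apply F[20]=-2.063 → step 21: x=0.183, v=0.251, θ=-0.032, ω=-0.074
apply F[21]=-1.975 → step 22: x=0.187, v=0.230, θ=-0.033, ω=-0.060
apply F[22]=-1.888 → step 23: x=0.192, v=0.210, θ=-0.034, ω=-0.046
max |θ| = 0.072 ≤ 0.119 over all 24 states.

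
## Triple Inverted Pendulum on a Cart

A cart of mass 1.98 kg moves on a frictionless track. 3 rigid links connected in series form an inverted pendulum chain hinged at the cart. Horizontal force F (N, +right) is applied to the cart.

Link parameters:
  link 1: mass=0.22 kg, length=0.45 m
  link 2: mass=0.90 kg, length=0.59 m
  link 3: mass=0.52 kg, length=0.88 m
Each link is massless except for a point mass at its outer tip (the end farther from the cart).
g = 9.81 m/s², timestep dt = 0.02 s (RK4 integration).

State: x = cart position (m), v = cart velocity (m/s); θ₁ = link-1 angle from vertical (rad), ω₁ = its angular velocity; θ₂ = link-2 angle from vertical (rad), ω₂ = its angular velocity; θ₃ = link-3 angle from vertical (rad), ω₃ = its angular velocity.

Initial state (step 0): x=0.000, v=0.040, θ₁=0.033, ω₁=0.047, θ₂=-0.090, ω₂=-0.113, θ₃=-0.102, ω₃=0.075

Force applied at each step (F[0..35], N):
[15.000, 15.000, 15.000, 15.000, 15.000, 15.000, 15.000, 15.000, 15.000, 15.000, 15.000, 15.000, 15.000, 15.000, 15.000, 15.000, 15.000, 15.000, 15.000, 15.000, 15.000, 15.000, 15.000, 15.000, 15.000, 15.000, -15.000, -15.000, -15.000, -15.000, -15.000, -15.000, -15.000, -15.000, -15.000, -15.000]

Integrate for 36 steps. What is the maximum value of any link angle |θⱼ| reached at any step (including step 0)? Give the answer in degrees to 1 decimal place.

Answer: 182.7°

Derivation:
apply F[0]=+15.000 → step 1: x=0.002, v=0.186, θ₁=0.034, ω₁=0.060, θ₂=-0.095, ω₂=-0.399, θ₃=-0.101, ω₃=0.072
apply F[1]=+15.000 → step 2: x=0.007, v=0.333, θ₁=0.036, ω₁=0.088, θ₂=-0.106, ω₂=-0.700, θ₃=-0.099, ω₃=0.072
apply F[2]=+15.000 → step 3: x=0.016, v=0.479, θ₁=0.038, ω₁=0.136, θ₂=-0.123, ω₂=-1.023, θ₃=-0.098, ω₃=0.077
apply F[3]=+15.000 → step 4: x=0.027, v=0.626, θ₁=0.041, ω₁=0.204, θ₂=-0.147, ω₂=-1.371, θ₃=-0.096, ω₃=0.087
apply F[4]=+15.000 → step 5: x=0.041, v=0.772, θ₁=0.046, ω₁=0.286, θ₂=-0.178, ω₂=-1.739, θ₃=-0.094, ω₃=0.103
apply F[5]=+15.000 → step 6: x=0.058, v=0.919, θ₁=0.052, ω₁=0.363, θ₂=-0.217, ω₂=-2.115, θ₃=-0.092, ω₃=0.123
apply F[6]=+15.000 → step 7: x=0.077, v=1.066, θ₁=0.060, ω₁=0.412, θ₂=-0.263, ω₂=-2.483, θ₃=-0.089, ω₃=0.145
apply F[7]=+15.000 → step 8: x=0.100, v=1.213, θ₁=0.069, ω₁=0.410, θ₂=-0.316, ω₂=-2.826, θ₃=-0.086, ω₃=0.167
apply F[8]=+15.000 → step 9: x=0.126, v=1.361, θ₁=0.076, ω₁=0.341, θ₂=-0.376, ω₂=-3.135, θ₃=-0.083, ω₃=0.185
apply F[9]=+15.000 → step 10: x=0.155, v=1.510, θ₁=0.082, ω₁=0.197, θ₂=-0.441, ω₂=-3.408, θ₃=-0.079, ω₃=0.198
apply F[10]=+15.000 → step 11: x=0.186, v=1.659, θ₁=0.084, ω₁=-0.021, θ₂=-0.512, ω₂=-3.647, θ₃=-0.075, ω₃=0.204
apply F[11]=+15.000 → step 12: x=0.221, v=1.809, θ₁=0.080, ω₁=-0.314, θ₂=-0.587, ω₂=-3.856, θ₃=-0.071, ω₃=0.205
apply F[12]=+15.000 → step 13: x=0.259, v=1.959, θ₁=0.071, ω₁=-0.680, θ₂=-0.666, ω₂=-4.038, θ₃=-0.067, ω₃=0.198
apply F[13]=+15.000 → step 14: x=0.299, v=2.109, θ₁=0.053, ω₁=-1.121, θ₂=-0.748, ω₂=-4.192, θ₃=-0.063, ω₃=0.183
apply F[14]=+15.000 → step 15: x=0.343, v=2.260, θ₁=0.025, ω₁=-1.636, θ₂=-0.833, ω₂=-4.312, θ₃=-0.059, ω₃=0.161
apply F[15]=+15.000 → step 16: x=0.390, v=2.412, θ₁=-0.013, ω₁=-2.227, θ₂=-0.920, ω₂=-4.391, θ₃=-0.056, ω₃=0.131
apply F[16]=+15.000 → step 17: x=0.439, v=2.563, θ₁=-0.064, ω₁=-2.894, θ₂=-1.008, ω₂=-4.412, θ₃=-0.054, ω₃=0.092
apply F[17]=+15.000 → step 18: x=0.492, v=2.715, θ₁=-0.130, ω₁=-3.636, θ₂=-1.096, ω₂=-4.354, θ₃=-0.053, ω₃=0.045
apply F[18]=+15.000 → step 19: x=0.548, v=2.864, θ₁=-0.210, ω₁=-4.450, θ₂=-1.182, ω₂=-4.192, θ₃=-0.052, ω₃=-0.011
apply F[19]=+15.000 → step 20: x=0.607, v=3.010, θ₁=-0.308, ω₁=-5.337, θ₂=-1.263, ω₂=-3.889, θ₃=-0.053, ω₃=-0.076
apply F[20]=+15.000 → step 21: x=0.668, v=3.147, θ₁=-0.424, ω₁=-6.305, θ₂=-1.336, ω₂=-3.405, θ₃=-0.055, ω₃=-0.153
apply F[21]=+15.000 → step 22: x=0.733, v=3.270, θ₁=-0.561, ω₁=-7.385, θ₂=-1.398, ω₂=-2.683, θ₃=-0.059, ω₃=-0.253
apply F[22]=+15.000 → step 23: x=0.799, v=3.364, θ₁=-0.721, ω₁=-8.656, θ₂=-1.442, ω₂=-1.643, θ₃=-0.066, ω₃=-0.400
apply F[23]=+15.000 → step 24: x=0.867, v=3.396, θ₁=-0.910, ω₁=-10.283, θ₂=-1.460, ω₂=-0.147, θ₃=-0.076, ω₃=-0.662
apply F[24]=+15.000 → step 25: x=0.934, v=3.272, θ₁=-1.136, ω₁=-12.437, θ₂=-1.443, ω₂=1.921, θ₃=-0.094, ω₃=-1.243
apply F[25]=+15.000 → step 26: x=0.995, v=2.824, θ₁=-1.404, ω₁=-13.952, θ₂=-1.386, ω₂=3.448, θ₃=-0.131, ω₃=-2.473
apply F[26]=-15.000 → step 27: x=1.045, v=2.138, θ₁=-1.674, ω₁=-12.811, θ₂=-1.325, ω₂=2.317, θ₃=-0.191, ω₃=-3.494
apply F[27]=-15.000 → step 28: x=1.083, v=1.692, θ₁=-1.915, ω₁=-11.408, θ₂=-1.298, ω₂=0.478, θ₃=-0.267, ω₃=-3.991
apply F[28]=-15.000 → step 29: x=1.113, v=1.371, θ₁=-2.134, ω₁=-10.507, θ₂=-1.305, ω₂=-1.184, θ₃=-0.349, ω₃=-4.246
apply F[29]=-15.000 → step 30: x=1.138, v=1.105, θ₁=-2.337, ω₁=-9.880, θ₂=-1.344, ω₂=-2.718, θ₃=-0.436, ω₃=-4.416
apply F[30]=-15.000 → step 31: x=1.158, v=0.871, θ₁=-2.529, ω₁=-9.300, θ₂=-1.413, ω₂=-4.187, θ₃=-0.526, ω₃=-4.557
apply F[31]=-15.000 → step 32: x=1.173, v=0.661, θ₁=-2.708, ω₁=-8.587, θ₂=-1.511, ω₂=-5.586, θ₃=-0.618, ω₃=-4.698
apply F[32]=-15.000 → step 33: x=1.184, v=0.473, θ₁=-2.871, ω₁=-7.606, θ₂=-1.636, ω₂=-6.871, θ₃=-0.714, ω₃=-4.857
apply F[33]=-15.000 → step 34: x=1.192, v=0.302, θ₁=-3.010, ω₁=-6.269, θ₂=-1.785, ω₂=-7.999, θ₃=-0.813, ω₃=-5.050
apply F[34]=-15.000 → step 35: x=1.196, v=0.144, θ₁=-3.119, ω₁=-4.538, θ₂=-1.955, ω₂=-8.984, θ₃=-0.916, ω₃=-5.290
apply F[35]=-15.000 → step 36: x=1.198, v=-0.006, θ₁=-3.189, ω₁=-2.374, θ₂=-2.144, ω₂=-9.942, θ₃=-1.025, ω₃=-5.597
Max |angle| over trajectory = 3.189 rad = 182.7°.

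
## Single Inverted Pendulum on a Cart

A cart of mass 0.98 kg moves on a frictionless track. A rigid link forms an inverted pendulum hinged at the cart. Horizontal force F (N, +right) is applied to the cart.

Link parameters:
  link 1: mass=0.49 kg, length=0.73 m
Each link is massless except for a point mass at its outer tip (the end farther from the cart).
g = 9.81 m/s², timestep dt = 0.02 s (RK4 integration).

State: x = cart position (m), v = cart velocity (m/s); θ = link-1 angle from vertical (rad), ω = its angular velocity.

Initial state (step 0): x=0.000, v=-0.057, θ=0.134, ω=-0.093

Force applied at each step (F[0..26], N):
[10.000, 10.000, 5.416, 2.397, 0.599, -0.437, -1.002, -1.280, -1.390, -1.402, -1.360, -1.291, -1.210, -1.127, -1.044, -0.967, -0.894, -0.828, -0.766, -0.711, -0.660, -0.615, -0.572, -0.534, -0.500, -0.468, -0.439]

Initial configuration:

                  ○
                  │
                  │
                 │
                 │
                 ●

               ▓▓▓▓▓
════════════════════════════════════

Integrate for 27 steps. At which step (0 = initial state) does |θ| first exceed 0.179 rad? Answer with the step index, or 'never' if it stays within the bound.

Answer: never

Derivation:
apply F[0]=+10.000 → step 1: x=0.001, v=0.133, θ=0.130, ω=-0.315
apply F[1]=+10.000 → step 2: x=0.005, v=0.323, θ=0.121, ω=-0.540
apply F[2]=+5.416 → step 3: x=0.013, v=0.422, θ=0.110, ω=-0.644
apply F[3]=+2.397 → step 4: x=0.022, v=0.461, θ=0.096, ω=-0.669
apply F[4]=+0.599 → step 5: x=0.031, v=0.465, θ=0.083, ω=-0.650
apply F[5]=-0.437 → step 6: x=0.040, v=0.449, θ=0.071, ω=-0.608
apply F[6]=-1.002 → step 7: x=0.049, v=0.422, θ=0.059, ω=-0.554
apply F[7]=-1.280 → step 8: x=0.057, v=0.391, θ=0.049, ω=-0.497
apply F[8]=-1.390 → step 9: x=0.064, v=0.358, θ=0.039, ω=-0.440
apply F[9]=-1.402 → step 10: x=0.071, v=0.326, θ=0.031, ω=-0.387
apply F[10]=-1.360 → step 11: x=0.077, v=0.296, θ=0.024, ω=-0.338
apply F[11]=-1.291 → step 12: x=0.083, v=0.268, θ=0.017, ω=-0.294
apply F[12]=-1.210 → step 13: x=0.088, v=0.241, θ=0.012, ω=-0.254
apply F[13]=-1.127 → step 14: x=0.093, v=0.218, θ=0.007, ω=-0.219
apply F[14]=-1.044 → step 15: x=0.097, v=0.196, θ=0.003, ω=-0.188
apply F[15]=-0.967 → step 16: x=0.101, v=0.176, θ=-0.000, ω=-0.160
apply F[16]=-0.894 → step 17: x=0.104, v=0.158, θ=-0.003, ω=-0.136
apply F[17]=-0.828 → step 18: x=0.107, v=0.141, θ=-0.006, ω=-0.115
apply F[18]=-0.766 → step 19: x=0.110, v=0.126, θ=-0.008, ω=-0.096
apply F[19]=-0.711 → step 20: x=0.112, v=0.113, θ=-0.010, ω=-0.080
apply F[20]=-0.660 → step 21: x=0.114, v=0.100, θ=-0.011, ω=-0.066
apply F[21]=-0.615 → step 22: x=0.116, v=0.089, θ=-0.012, ω=-0.053
apply F[22]=-0.572 → step 23: x=0.118, v=0.079, θ=-0.013, ω=-0.042
apply F[23]=-0.534 → step 24: x=0.119, v=0.069, θ=-0.014, ω=-0.033
apply F[24]=-0.500 → step 25: x=0.120, v=0.060, θ=-0.015, ω=-0.025
apply F[25]=-0.468 → step 26: x=0.122, v=0.052, θ=-0.015, ω=-0.018
apply F[26]=-0.439 → step 27: x=0.122, v=0.045, θ=-0.015, ω=-0.011
max |θ| = 0.134 ≤ 0.179 over all 28 states.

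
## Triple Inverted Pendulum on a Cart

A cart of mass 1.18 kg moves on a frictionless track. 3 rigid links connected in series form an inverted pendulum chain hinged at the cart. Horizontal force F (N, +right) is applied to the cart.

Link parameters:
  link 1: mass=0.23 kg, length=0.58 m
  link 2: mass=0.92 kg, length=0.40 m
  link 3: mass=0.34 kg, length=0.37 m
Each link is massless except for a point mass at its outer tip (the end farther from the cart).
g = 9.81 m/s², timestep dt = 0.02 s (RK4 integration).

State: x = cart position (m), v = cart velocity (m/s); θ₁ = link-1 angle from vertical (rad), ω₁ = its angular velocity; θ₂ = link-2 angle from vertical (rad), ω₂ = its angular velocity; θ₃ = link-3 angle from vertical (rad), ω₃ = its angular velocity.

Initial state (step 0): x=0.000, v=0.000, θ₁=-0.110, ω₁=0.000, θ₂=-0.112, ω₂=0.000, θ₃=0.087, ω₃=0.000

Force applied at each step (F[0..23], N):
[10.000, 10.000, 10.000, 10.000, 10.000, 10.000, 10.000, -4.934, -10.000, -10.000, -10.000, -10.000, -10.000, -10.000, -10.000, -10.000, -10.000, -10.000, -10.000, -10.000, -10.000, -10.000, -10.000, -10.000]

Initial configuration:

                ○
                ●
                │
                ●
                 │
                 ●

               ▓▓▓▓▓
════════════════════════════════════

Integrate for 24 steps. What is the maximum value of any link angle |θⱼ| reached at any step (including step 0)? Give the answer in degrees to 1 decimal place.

apply F[0]=+10.000 → step 1: x=0.002, v=0.193, θ₁=-0.114, ω₁=-0.368, θ₂=-0.112, ω₂=-0.033, θ₃=0.088, ω₃=0.125
apply F[1]=+10.000 → step 2: x=0.008, v=0.388, θ₁=-0.125, ω₁=-0.749, θ₂=-0.113, ω₂=-0.048, θ₃=0.092, ω₃=0.248
apply F[2]=+10.000 → step 3: x=0.017, v=0.583, θ₁=-0.144, ω₁=-1.157, θ₂=-0.114, ω₂=-0.027, θ₃=0.098, ω₃=0.367
apply F[3]=+10.000 → step 4: x=0.031, v=0.780, θ₁=-0.171, ω₁=-1.600, θ₂=-0.114, ω₂=0.041, θ₃=0.107, ω₃=0.475
apply F[4]=+10.000 → step 5: x=0.049, v=0.975, θ₁=-0.208, ω₁=-2.072, θ₂=-0.112, ω₂=0.154, θ₃=0.117, ω₃=0.566
apply F[5]=+10.000 → step 6: x=0.070, v=1.167, θ₁=-0.254, ω₁=-2.555, θ₂=-0.108, ω₂=0.285, θ₃=0.129, ω₃=0.631
apply F[6]=+10.000 → step 7: x=0.095, v=1.350, θ₁=-0.310, ω₁=-3.014, θ₂=-0.101, ω₂=0.385, θ₃=0.142, ω₃=0.665
apply F[7]=-4.934 → step 8: x=0.122, v=1.294, θ₁=-0.372, ω₁=-3.183, θ₂=-0.091, ω₂=0.633, θ₃=0.156, ω₃=0.722
apply F[8]=-10.000 → step 9: x=0.146, v=1.159, θ₁=-0.437, ω₁=-3.291, θ₂=-0.075, ω₂=0.969, θ₃=0.171, ω₃=0.780
apply F[9]=-10.000 → step 10: x=0.168, v=1.020, θ₁=-0.504, ω₁=-3.404, θ₂=-0.052, ω₂=1.298, θ₃=0.187, ω₃=0.822
apply F[10]=-10.000 → step 11: x=0.187, v=0.876, θ₁=-0.573, ω₁=-3.508, θ₂=-0.023, ω₂=1.599, θ₃=0.204, ω₃=0.850
apply F[11]=-10.000 → step 12: x=0.203, v=0.728, θ₁=-0.644, ω₁=-3.600, θ₂=0.012, ω₂=1.866, θ₃=0.221, ω₃=0.866
apply F[12]=-10.000 → step 13: x=0.216, v=0.576, θ₁=-0.717, ω₁=-3.680, θ₂=0.051, ω₂=2.096, θ₃=0.238, ω₃=0.874
apply F[13]=-10.000 → step 14: x=0.226, v=0.421, θ₁=-0.791, ω₁=-3.751, θ₂=0.095, ω₂=2.295, θ₃=0.256, ω₃=0.878
apply F[14]=-10.000 → step 15: x=0.233, v=0.263, θ₁=-0.867, ω₁=-3.819, θ₂=0.143, ω₂=2.464, θ₃=0.274, ω₃=0.878
apply F[15]=-10.000 → step 16: x=0.237, v=0.104, θ₁=-0.944, ω₁=-3.888, θ₂=0.194, ω₂=2.609, θ₃=0.291, ω₃=0.877
apply F[16]=-10.000 → step 17: x=0.237, v=-0.057, θ₁=-1.022, ω₁=-3.961, θ₂=0.247, ω₂=2.732, θ₃=0.309, ω₃=0.875
apply F[17]=-10.000 → step 18: x=0.234, v=-0.220, θ₁=-1.102, ω₁=-4.044, θ₂=0.303, ω₂=2.832, θ₃=0.326, ω₃=0.874
apply F[18]=-10.000 → step 19: x=0.228, v=-0.384, θ₁=-1.184, ω₁=-4.141, θ₂=0.360, ω₂=2.910, θ₃=0.344, ω₃=0.873
apply F[19]=-10.000 → step 20: x=0.219, v=-0.550, θ₁=-1.268, ω₁=-4.259, θ₂=0.419, ω₂=2.961, θ₃=0.361, ω₃=0.875
apply F[20]=-10.000 → step 21: x=0.206, v=-0.718, θ₁=-1.355, ω₁=-4.406, θ₂=0.479, ω₂=2.977, θ₃=0.379, ω₃=0.878
apply F[21]=-10.000 → step 22: x=0.190, v=-0.890, θ₁=-1.445, ω₁=-4.596, θ₂=0.538, ω₂=2.945, θ₃=0.396, ω₃=0.883
apply F[22]=-10.000 → step 23: x=0.171, v=-1.068, θ₁=-1.539, ω₁=-4.849, θ₂=0.596, ω₂=2.841, θ₃=0.414, ω₃=0.887
apply F[23]=-10.000 → step 24: x=0.147, v=-1.259, θ₁=-1.639, ω₁=-5.196, θ₂=0.651, ω₂=2.628, θ₃=0.432, ω₃=0.887
Max |angle| over trajectory = 1.639 rad = 93.9°.

Answer: 93.9°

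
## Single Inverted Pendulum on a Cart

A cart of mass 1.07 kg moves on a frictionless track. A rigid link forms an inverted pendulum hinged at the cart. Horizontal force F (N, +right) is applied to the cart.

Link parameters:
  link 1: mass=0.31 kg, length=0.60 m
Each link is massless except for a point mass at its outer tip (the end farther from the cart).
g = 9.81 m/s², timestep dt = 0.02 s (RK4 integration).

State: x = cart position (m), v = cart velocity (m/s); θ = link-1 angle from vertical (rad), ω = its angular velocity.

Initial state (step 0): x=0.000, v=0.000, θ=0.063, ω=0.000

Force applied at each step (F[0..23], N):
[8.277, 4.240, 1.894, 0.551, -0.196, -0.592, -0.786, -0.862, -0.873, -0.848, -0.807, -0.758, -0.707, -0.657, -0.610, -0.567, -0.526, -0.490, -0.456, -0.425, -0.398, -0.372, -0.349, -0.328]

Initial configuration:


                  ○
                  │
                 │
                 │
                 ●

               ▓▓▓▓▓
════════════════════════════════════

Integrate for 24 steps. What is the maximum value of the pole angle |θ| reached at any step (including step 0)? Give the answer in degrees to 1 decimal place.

Answer: 3.6°

Derivation:
apply F[0]=+8.277 → step 1: x=0.002, v=0.151, θ=0.061, ω=-0.231
apply F[1]=+4.240 → step 2: x=0.005, v=0.227, θ=0.055, ω=-0.338
apply F[2]=+1.894 → step 3: x=0.010, v=0.259, θ=0.048, ω=-0.375
apply F[3]=+0.551 → step 4: x=0.015, v=0.267, θ=0.040, ω=-0.374
apply F[4]=-0.196 → step 5: x=0.021, v=0.261, θ=0.033, ω=-0.352
apply F[5]=-0.592 → step 6: x=0.026, v=0.249, θ=0.026, ω=-0.322
apply F[6]=-0.786 → step 7: x=0.031, v=0.233, θ=0.020, ω=-0.287
apply F[7]=-0.862 → step 8: x=0.035, v=0.216, θ=0.015, ω=-0.253
apply F[8]=-0.873 → step 9: x=0.039, v=0.199, θ=0.010, ω=-0.221
apply F[9]=-0.848 → step 10: x=0.043, v=0.182, θ=0.006, ω=-0.191
apply F[10]=-0.807 → step 11: x=0.047, v=0.167, θ=0.003, ω=-0.164
apply F[11]=-0.758 → step 12: x=0.050, v=0.153, θ=-0.001, ω=-0.140
apply F[12]=-0.707 → step 13: x=0.053, v=0.140, θ=-0.003, ω=-0.119
apply F[13]=-0.657 → step 14: x=0.055, v=0.128, θ=-0.005, ω=-0.100
apply F[14]=-0.610 → step 15: x=0.058, v=0.117, θ=-0.007, ω=-0.083
apply F[15]=-0.567 → step 16: x=0.060, v=0.106, θ=-0.009, ω=-0.069
apply F[16]=-0.526 → step 17: x=0.062, v=0.097, θ=-0.010, ω=-0.057
apply F[17]=-0.490 → step 18: x=0.064, v=0.089, θ=-0.011, ω=-0.046
apply F[18]=-0.456 → step 19: x=0.066, v=0.081, θ=-0.012, ω=-0.036
apply F[19]=-0.425 → step 20: x=0.067, v=0.073, θ=-0.012, ω=-0.028
apply F[20]=-0.398 → step 21: x=0.069, v=0.067, θ=-0.013, ω=-0.021
apply F[21]=-0.372 → step 22: x=0.070, v=0.060, θ=-0.013, ω=-0.015
apply F[22]=-0.349 → step 23: x=0.071, v=0.055, θ=-0.013, ω=-0.010
apply F[23]=-0.328 → step 24: x=0.072, v=0.049, θ=-0.014, ω=-0.005
Max |angle| over trajectory = 0.063 rad = 3.6°.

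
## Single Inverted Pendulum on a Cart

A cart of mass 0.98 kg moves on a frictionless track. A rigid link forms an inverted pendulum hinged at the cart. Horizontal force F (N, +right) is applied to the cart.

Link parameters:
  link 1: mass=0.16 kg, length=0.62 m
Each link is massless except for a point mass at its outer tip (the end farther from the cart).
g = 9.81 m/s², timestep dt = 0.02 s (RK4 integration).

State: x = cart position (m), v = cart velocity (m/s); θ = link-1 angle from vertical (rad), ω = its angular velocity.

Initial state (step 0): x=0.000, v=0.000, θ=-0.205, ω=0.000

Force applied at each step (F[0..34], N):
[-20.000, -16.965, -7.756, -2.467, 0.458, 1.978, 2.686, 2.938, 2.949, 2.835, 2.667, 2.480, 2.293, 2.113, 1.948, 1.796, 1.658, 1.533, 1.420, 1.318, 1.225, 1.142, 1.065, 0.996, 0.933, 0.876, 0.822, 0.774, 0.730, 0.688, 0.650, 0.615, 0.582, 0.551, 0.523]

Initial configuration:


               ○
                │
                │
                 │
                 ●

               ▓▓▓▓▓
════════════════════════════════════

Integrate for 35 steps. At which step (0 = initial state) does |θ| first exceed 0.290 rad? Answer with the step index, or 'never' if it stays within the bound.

Answer: never

Derivation:
apply F[0]=-20.000 → step 1: x=-0.004, v=-0.399, θ=-0.199, ω=0.567
apply F[1]=-16.965 → step 2: x=-0.015, v=-0.738, θ=-0.183, ω=1.042
apply F[2]=-7.756 → step 3: x=-0.032, v=-0.890, θ=-0.161, ω=1.231
apply F[3]=-2.467 → step 4: x=-0.050, v=-0.936, θ=-0.136, ω=1.257
apply F[4]=+0.458 → step 5: x=-0.068, v=-0.923, θ=-0.111, ω=1.198
apply F[5]=+1.978 → step 6: x=-0.087, v=-0.880, θ=-0.088, ω=1.097
apply F[6]=+2.686 → step 7: x=-0.104, v=-0.823, θ=-0.067, ω=0.981
apply F[7]=+2.938 → step 8: x=-0.119, v=-0.761, θ=-0.049, ω=0.863
apply F[8]=+2.949 → step 9: x=-0.134, v=-0.700, θ=-0.033, ω=0.751
apply F[9]=+2.835 → step 10: x=-0.147, v=-0.641, θ=-0.019, ω=0.648
apply F[10]=+2.667 → step 11: x=-0.160, v=-0.587, θ=-0.007, ω=0.556
apply F[11]=+2.480 → step 12: x=-0.171, v=-0.536, θ=0.003, ω=0.474
apply F[12]=+2.293 → step 13: x=-0.181, v=-0.489, θ=0.012, ω=0.401
apply F[13]=+2.113 → step 14: x=-0.191, v=-0.447, θ=0.020, ω=0.337
apply F[14]=+1.948 → step 15: x=-0.199, v=-0.408, θ=0.026, ω=0.282
apply F[15]=+1.796 → step 16: x=-0.207, v=-0.372, θ=0.031, ω=0.233
apply F[16]=+1.658 → step 17: x=-0.214, v=-0.339, θ=0.035, ω=0.191
apply F[17]=+1.533 → step 18: x=-0.220, v=-0.309, θ=0.039, ω=0.154
apply F[18]=+1.420 → step 19: x=-0.226, v=-0.281, θ=0.041, ω=0.122
apply F[19]=+1.318 → step 20: x=-0.232, v=-0.256, θ=0.043, ω=0.094
apply F[20]=+1.225 → step 21: x=-0.237, v=-0.232, θ=0.045, ω=0.070
apply F[21]=+1.142 → step 22: x=-0.241, v=-0.210, θ=0.046, ω=0.049
apply F[22]=+1.065 → step 23: x=-0.245, v=-0.190, θ=0.047, ω=0.031
apply F[23]=+0.996 → step 24: x=-0.249, v=-0.171, θ=0.048, ω=0.016
apply F[24]=+0.933 → step 25: x=-0.252, v=-0.154, θ=0.048, ω=0.003
apply F[25]=+0.876 → step 26: x=-0.255, v=-0.138, θ=0.048, ω=-0.008
apply F[26]=+0.822 → step 27: x=-0.257, v=-0.122, θ=0.047, ω=-0.018
apply F[27]=+0.774 → step 28: x=-0.260, v=-0.108, θ=0.047, ω=-0.026
apply F[28]=+0.730 → step 29: x=-0.262, v=-0.095, θ=0.046, ω=-0.033
apply F[29]=+0.688 → step 30: x=-0.264, v=-0.082, θ=0.046, ω=-0.038
apply F[30]=+0.650 → step 31: x=-0.265, v=-0.070, θ=0.045, ω=-0.043
apply F[31]=+0.615 → step 32: x=-0.266, v=-0.059, θ=0.044, ω=-0.047
apply F[32]=+0.582 → step 33: x=-0.267, v=-0.049, θ=0.043, ω=-0.050
apply F[33]=+0.551 → step 34: x=-0.268, v=-0.039, θ=0.042, ω=-0.052
apply F[34]=+0.523 → step 35: x=-0.269, v=-0.029, θ=0.041, ω=-0.054
max |θ| = 0.205 ≤ 0.290 over all 36 states.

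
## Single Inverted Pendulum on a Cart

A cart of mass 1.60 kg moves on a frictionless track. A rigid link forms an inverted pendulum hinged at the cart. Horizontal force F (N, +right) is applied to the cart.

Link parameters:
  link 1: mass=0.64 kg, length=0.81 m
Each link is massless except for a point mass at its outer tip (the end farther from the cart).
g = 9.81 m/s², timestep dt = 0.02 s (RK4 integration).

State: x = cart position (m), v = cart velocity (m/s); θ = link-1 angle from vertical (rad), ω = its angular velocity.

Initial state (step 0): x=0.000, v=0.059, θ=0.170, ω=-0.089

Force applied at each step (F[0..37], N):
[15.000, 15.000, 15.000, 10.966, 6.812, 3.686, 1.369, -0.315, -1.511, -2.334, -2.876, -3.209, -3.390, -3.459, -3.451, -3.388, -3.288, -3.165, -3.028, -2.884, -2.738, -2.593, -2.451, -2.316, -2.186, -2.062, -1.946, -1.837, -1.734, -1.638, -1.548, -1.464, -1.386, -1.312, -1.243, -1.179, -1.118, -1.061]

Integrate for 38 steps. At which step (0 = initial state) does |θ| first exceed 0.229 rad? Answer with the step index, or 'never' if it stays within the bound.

apply F[0]=+15.000 → step 1: x=0.003, v=0.232, θ=0.167, ω=-0.258
apply F[1]=+15.000 → step 2: x=0.009, v=0.405, θ=0.160, ω=-0.430
apply F[2]=+15.000 → step 3: x=0.019, v=0.579, θ=0.149, ω=-0.605
apply F[3]=+10.966 → step 4: x=0.032, v=0.704, θ=0.136, ω=-0.724
apply F[4]=+6.812 → step 5: x=0.047, v=0.780, θ=0.121, ω=-0.785
apply F[5]=+3.686 → step 6: x=0.063, v=0.817, θ=0.105, ω=-0.804
apply F[6]=+1.369 → step 7: x=0.079, v=0.827, θ=0.089, ω=-0.792
apply F[7]=-0.315 → step 8: x=0.096, v=0.817, θ=0.074, ω=-0.760
apply F[8]=-1.511 → step 9: x=0.112, v=0.793, θ=0.059, ω=-0.715
apply F[9]=-2.334 → step 10: x=0.127, v=0.760, θ=0.045, ω=-0.662
apply F[10]=-2.876 → step 11: x=0.142, v=0.721, θ=0.032, ω=-0.604
apply F[11]=-3.209 → step 12: x=0.156, v=0.679, θ=0.021, ω=-0.546
apply F[12]=-3.390 → step 13: x=0.169, v=0.636, θ=0.011, ω=-0.488
apply F[13]=-3.459 → step 14: x=0.181, v=0.592, θ=0.001, ω=-0.433
apply F[14]=-3.451 → step 15: x=0.193, v=0.549, θ=-0.007, ω=-0.381
apply F[15]=-3.388 → step 16: x=0.203, v=0.507, θ=-0.014, ω=-0.332
apply F[16]=-3.288 → step 17: x=0.213, v=0.468, θ=-0.020, ω=-0.287
apply F[17]=-3.165 → step 18: x=0.222, v=0.430, θ=-0.025, ω=-0.246
apply F[18]=-3.028 → step 19: x=0.230, v=0.394, θ=-0.030, ω=-0.209
apply F[19]=-2.884 → step 20: x=0.238, v=0.361, θ=-0.034, ω=-0.175
apply F[20]=-2.738 → step 21: x=0.245, v=0.329, θ=-0.037, ω=-0.145
apply F[21]=-2.593 → step 22: x=0.251, v=0.300, θ=-0.040, ω=-0.118
apply F[22]=-2.451 → step 23: x=0.257, v=0.272, θ=-0.042, ω=-0.094
apply F[23]=-2.316 → step 24: x=0.262, v=0.247, θ=-0.043, ω=-0.072
apply F[24]=-2.186 → step 25: x=0.267, v=0.223, θ=-0.045, ω=-0.054
apply F[25]=-2.062 → step 26: x=0.271, v=0.201, θ=-0.046, ω=-0.037
apply F[26]=-1.946 → step 27: x=0.275, v=0.180, θ=-0.046, ω=-0.023
apply F[27]=-1.837 → step 28: x=0.278, v=0.161, θ=-0.046, ω=-0.010
apply F[28]=-1.734 → step 29: x=0.281, v=0.143, θ=-0.047, ω=0.001
apply F[29]=-1.638 → step 30: x=0.284, v=0.126, θ=-0.046, ω=0.010
apply F[30]=-1.548 → step 31: x=0.286, v=0.110, θ=-0.046, ω=0.018
apply F[31]=-1.464 → step 32: x=0.288, v=0.096, θ=-0.046, ω=0.025
apply F[32]=-1.386 → step 33: x=0.290, v=0.082, θ=-0.045, ω=0.031
apply F[33]=-1.312 → step 34: x=0.292, v=0.069, θ=-0.044, ω=0.036
apply F[34]=-1.243 → step 35: x=0.293, v=0.057, θ=-0.044, ω=0.041
apply F[35]=-1.179 → step 36: x=0.294, v=0.045, θ=-0.043, ω=0.044
apply F[36]=-1.118 → step 37: x=0.295, v=0.035, θ=-0.042, ω=0.047
apply F[37]=-1.061 → step 38: x=0.295, v=0.025, θ=-0.041, ω=0.049
max |θ| = 0.170 ≤ 0.229 over all 39 states.

Answer: never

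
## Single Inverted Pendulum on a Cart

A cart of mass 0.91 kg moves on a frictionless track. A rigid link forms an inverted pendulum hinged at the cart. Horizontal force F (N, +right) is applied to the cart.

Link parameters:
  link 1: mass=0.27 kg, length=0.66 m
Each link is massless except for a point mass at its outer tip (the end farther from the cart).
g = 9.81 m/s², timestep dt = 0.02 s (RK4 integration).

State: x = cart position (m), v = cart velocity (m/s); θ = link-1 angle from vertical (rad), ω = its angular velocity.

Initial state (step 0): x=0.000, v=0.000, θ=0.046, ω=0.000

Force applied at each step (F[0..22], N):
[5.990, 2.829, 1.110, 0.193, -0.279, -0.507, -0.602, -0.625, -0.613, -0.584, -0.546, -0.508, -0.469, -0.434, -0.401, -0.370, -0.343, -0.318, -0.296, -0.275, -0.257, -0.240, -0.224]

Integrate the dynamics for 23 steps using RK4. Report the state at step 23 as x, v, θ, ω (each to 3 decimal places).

Answer: x=0.055, v=0.039, θ=-0.010, ω=-0.007

Derivation:
apply F[0]=+5.990 → step 1: x=0.001, v=0.129, θ=0.044, ω=-0.182
apply F[1]=+2.829 → step 2: x=0.004, v=0.189, θ=0.040, ω=-0.260
apply F[2]=+1.110 → step 3: x=0.008, v=0.211, θ=0.034, ω=-0.282
apply F[3]=+0.193 → step 4: x=0.013, v=0.213, θ=0.029, ω=-0.276
apply F[4]=-0.279 → step 5: x=0.017, v=0.206, θ=0.023, ω=-0.257
apply F[5]=-0.507 → step 6: x=0.021, v=0.193, θ=0.019, ω=-0.232
apply F[6]=-0.602 → step 7: x=0.025, v=0.179, θ=0.014, ω=-0.206
apply F[7]=-0.625 → step 8: x=0.028, v=0.165, θ=0.010, ω=-0.180
apply F[8]=-0.613 → step 9: x=0.031, v=0.151, θ=0.007, ω=-0.157
apply F[9]=-0.584 → step 10: x=0.034, v=0.138, θ=0.004, ω=-0.135
apply F[10]=-0.546 → step 11: x=0.037, v=0.125, θ=0.002, ω=-0.116
apply F[11]=-0.508 → step 12: x=0.039, v=0.114, θ=-0.001, ω=-0.099
apply F[12]=-0.469 → step 13: x=0.041, v=0.104, θ=-0.002, ω=-0.084
apply F[13]=-0.434 → step 14: x=0.043, v=0.095, θ=-0.004, ω=-0.071
apply F[14]=-0.401 → step 15: x=0.045, v=0.086, θ=-0.005, ω=-0.059
apply F[15]=-0.370 → step 16: x=0.047, v=0.078, θ=-0.006, ω=-0.049
apply F[16]=-0.343 → step 17: x=0.048, v=0.071, θ=-0.007, ω=-0.040
apply F[17]=-0.318 → step 18: x=0.050, v=0.065, θ=-0.008, ω=-0.032
apply F[18]=-0.296 → step 19: x=0.051, v=0.059, θ=-0.009, ω=-0.026
apply F[19]=-0.275 → step 20: x=0.052, v=0.053, θ=-0.009, ω=-0.020
apply F[20]=-0.257 → step 21: x=0.053, v=0.048, θ=-0.009, ω=-0.015
apply F[21]=-0.240 → step 22: x=0.054, v=0.043, θ=-0.010, ω=-0.011
apply F[22]=-0.224 → step 23: x=0.055, v=0.039, θ=-0.010, ω=-0.007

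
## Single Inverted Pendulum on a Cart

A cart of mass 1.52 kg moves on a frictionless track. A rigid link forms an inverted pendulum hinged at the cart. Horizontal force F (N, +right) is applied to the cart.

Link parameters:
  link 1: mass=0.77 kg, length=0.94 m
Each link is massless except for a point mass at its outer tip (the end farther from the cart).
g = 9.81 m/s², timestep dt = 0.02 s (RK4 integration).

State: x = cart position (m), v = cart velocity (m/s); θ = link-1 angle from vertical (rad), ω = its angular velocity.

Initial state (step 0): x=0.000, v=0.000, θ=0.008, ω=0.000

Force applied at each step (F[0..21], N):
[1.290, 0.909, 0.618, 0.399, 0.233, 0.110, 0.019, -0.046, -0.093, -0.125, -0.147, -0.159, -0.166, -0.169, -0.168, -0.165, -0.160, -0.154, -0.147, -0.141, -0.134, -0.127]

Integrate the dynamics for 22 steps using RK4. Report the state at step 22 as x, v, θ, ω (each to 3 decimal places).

apply F[0]=+1.290 → step 1: x=0.000, v=0.016, θ=0.008, ω=-0.016
apply F[1]=+0.909 → step 2: x=0.001, v=0.027, θ=0.007, ω=-0.026
apply F[2]=+0.618 → step 3: x=0.001, v=0.035, θ=0.007, ω=-0.032
apply F[3]=+0.399 → step 4: x=0.002, v=0.039, θ=0.006, ω=-0.036
apply F[4]=+0.233 → step 5: x=0.003, v=0.042, θ=0.005, ω=-0.037
apply F[5]=+0.110 → step 6: x=0.004, v=0.043, θ=0.005, ω=-0.037
apply F[6]=+0.019 → step 7: x=0.004, v=0.043, θ=0.004, ω=-0.036
apply F[7]=-0.046 → step 8: x=0.005, v=0.042, θ=0.003, ω=-0.034
apply F[8]=-0.093 → step 9: x=0.006, v=0.040, θ=0.003, ω=-0.032
apply F[9]=-0.125 → step 10: x=0.007, v=0.038, θ=0.002, ω=-0.030
apply F[10]=-0.147 → step 11: x=0.008, v=0.036, θ=0.001, ω=-0.027
apply F[11]=-0.159 → step 12: x=0.008, v=0.034, θ=0.001, ω=-0.024
apply F[12]=-0.166 → step 13: x=0.009, v=0.032, θ=0.000, ω=-0.022
apply F[13]=-0.169 → step 14: x=0.010, v=0.030, θ=0.000, ω=-0.019
apply F[14]=-0.168 → step 15: x=0.010, v=0.027, θ=-0.000, ω=-0.017
apply F[15]=-0.165 → step 16: x=0.011, v=0.025, θ=-0.001, ω=-0.015
apply F[16]=-0.160 → step 17: x=0.011, v=0.023, θ=-0.001, ω=-0.013
apply F[17]=-0.154 → step 18: x=0.012, v=0.021, θ=-0.001, ω=-0.011
apply F[18]=-0.147 → step 19: x=0.012, v=0.019, θ=-0.001, ω=-0.010
apply F[19]=-0.141 → step 20: x=0.012, v=0.018, θ=-0.002, ω=-0.008
apply F[20]=-0.134 → step 21: x=0.013, v=0.016, θ=-0.002, ω=-0.007
apply F[21]=-0.127 → step 22: x=0.013, v=0.015, θ=-0.002, ω=-0.006

Answer: x=0.013, v=0.015, θ=-0.002, ω=-0.006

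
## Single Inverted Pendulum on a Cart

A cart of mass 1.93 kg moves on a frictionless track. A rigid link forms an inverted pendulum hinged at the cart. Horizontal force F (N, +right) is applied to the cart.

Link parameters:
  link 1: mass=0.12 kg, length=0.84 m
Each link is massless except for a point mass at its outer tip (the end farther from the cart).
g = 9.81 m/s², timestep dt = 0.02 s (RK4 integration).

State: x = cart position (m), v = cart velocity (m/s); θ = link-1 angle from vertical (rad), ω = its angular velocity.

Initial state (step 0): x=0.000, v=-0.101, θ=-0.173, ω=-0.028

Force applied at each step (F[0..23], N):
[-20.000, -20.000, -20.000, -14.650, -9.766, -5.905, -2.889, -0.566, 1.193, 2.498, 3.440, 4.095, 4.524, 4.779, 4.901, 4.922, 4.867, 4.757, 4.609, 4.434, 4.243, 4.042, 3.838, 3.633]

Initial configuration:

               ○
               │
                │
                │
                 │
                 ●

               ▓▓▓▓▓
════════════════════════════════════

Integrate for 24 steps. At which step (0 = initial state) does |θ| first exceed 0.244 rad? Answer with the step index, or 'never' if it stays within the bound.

Answer: never

Derivation:
apply F[0]=-20.000 → step 1: x=-0.004, v=-0.306, θ=-0.172, ω=0.172
apply F[1]=-20.000 → step 2: x=-0.012, v=-0.511, θ=-0.166, ω=0.373
apply F[2]=-20.000 → step 3: x=-0.024, v=-0.716, θ=-0.157, ω=0.576
apply F[3]=-14.650 → step 4: x=-0.040, v=-0.866, θ=-0.144, ω=0.718
apply F[4]=-9.766 → step 5: x=-0.059, v=-0.965, θ=-0.128, ω=0.804
apply F[5]=-5.905 → step 6: x=-0.079, v=-1.025, θ=-0.112, ω=0.846
apply F[6]=-2.889 → step 7: x=-0.099, v=-1.054, θ=-0.095, ω=0.856
apply F[7]=-0.566 → step 8: x=-0.120, v=-1.059, θ=-0.078, ω=0.842
apply F[8]=+1.193 → step 9: x=-0.141, v=-1.045, θ=-0.061, ω=0.810
apply F[9]=+2.498 → step 10: x=-0.162, v=-1.019, θ=-0.046, ω=0.766
apply F[10]=+3.440 → step 11: x=-0.182, v=-0.983, θ=-0.031, ω=0.714
apply F[11]=+4.095 → step 12: x=-0.201, v=-0.940, θ=-0.017, ω=0.657
apply F[12]=+4.524 → step 13: x=-0.220, v=-0.893, θ=-0.005, ω=0.599
apply F[13]=+4.779 → step 14: x=-0.237, v=-0.844, θ=0.007, ω=0.540
apply F[14]=+4.901 → step 15: x=-0.253, v=-0.793, θ=0.017, ω=0.483
apply F[15]=+4.922 → step 16: x=-0.269, v=-0.742, θ=0.026, ω=0.427
apply F[16]=+4.867 → step 17: x=-0.283, v=-0.692, θ=0.034, ω=0.375
apply F[17]=+4.757 → step 18: x=-0.296, v=-0.643, θ=0.041, ω=0.326
apply F[18]=+4.609 → step 19: x=-0.309, v=-0.596, θ=0.047, ω=0.280
apply F[19]=+4.434 → step 20: x=-0.320, v=-0.551, θ=0.052, ω=0.237
apply F[20]=+4.243 → step 21: x=-0.331, v=-0.507, θ=0.057, ω=0.199
apply F[21]=+4.042 → step 22: x=-0.341, v=-0.466, θ=0.060, ω=0.163
apply F[22]=+3.838 → step 23: x=-0.350, v=-0.427, θ=0.063, ω=0.132
apply F[23]=+3.633 → step 24: x=-0.358, v=-0.390, θ=0.066, ω=0.103
max |θ| = 0.173 ≤ 0.244 over all 25 states.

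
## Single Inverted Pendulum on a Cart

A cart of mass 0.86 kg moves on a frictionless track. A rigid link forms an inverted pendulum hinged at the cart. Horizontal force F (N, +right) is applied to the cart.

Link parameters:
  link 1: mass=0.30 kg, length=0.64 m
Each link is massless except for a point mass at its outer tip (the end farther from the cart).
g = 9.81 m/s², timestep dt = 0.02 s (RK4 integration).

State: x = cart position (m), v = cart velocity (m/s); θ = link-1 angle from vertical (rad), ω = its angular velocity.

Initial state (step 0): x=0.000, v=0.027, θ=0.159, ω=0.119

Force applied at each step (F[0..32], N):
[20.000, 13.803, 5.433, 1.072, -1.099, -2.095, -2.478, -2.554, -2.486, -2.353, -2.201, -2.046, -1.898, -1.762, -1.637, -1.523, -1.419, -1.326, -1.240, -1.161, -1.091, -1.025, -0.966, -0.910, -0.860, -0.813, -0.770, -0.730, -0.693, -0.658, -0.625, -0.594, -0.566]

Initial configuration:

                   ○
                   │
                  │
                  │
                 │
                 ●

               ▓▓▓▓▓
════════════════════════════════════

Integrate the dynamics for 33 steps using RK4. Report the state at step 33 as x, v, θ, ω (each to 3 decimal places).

apply F[0]=+20.000 → step 1: x=0.005, v=0.478, θ=0.155, ω=-0.528
apply F[1]=+13.803 → step 2: x=0.018, v=0.787, θ=0.140, ω=-0.960
apply F[2]=+5.433 → step 3: x=0.035, v=0.904, θ=0.119, ω=-1.103
apply F[3]=+1.072 → step 4: x=0.053, v=0.922, θ=0.097, ω=-1.098
apply F[4]=-1.099 → step 5: x=0.071, v=0.891, θ=0.076, ω=-1.023
apply F[5]=-2.095 → step 6: x=0.088, v=0.838, θ=0.057, ω=-0.920
apply F[6]=-2.478 → step 7: x=0.104, v=0.778, θ=0.040, ω=-0.811
apply F[7]=-2.554 → step 8: x=0.119, v=0.716, θ=0.024, ω=-0.705
apply F[8]=-2.486 → step 9: x=0.133, v=0.657, θ=0.011, ω=-0.607
apply F[9]=-2.353 → step 10: x=0.146, v=0.602, θ=0.000, ω=-0.520
apply F[10]=-2.201 → step 11: x=0.157, v=0.551, θ=-0.010, ω=-0.442
apply F[11]=-2.046 → step 12: x=0.168, v=0.505, θ=-0.018, ω=-0.373
apply F[12]=-1.898 → step 13: x=0.177, v=0.462, θ=-0.025, ω=-0.313
apply F[13]=-1.762 → step 14: x=0.186, v=0.423, θ=-0.030, ω=-0.260
apply F[14]=-1.637 → step 15: x=0.194, v=0.387, θ=-0.035, ω=-0.214
apply F[15]=-1.523 → step 16: x=0.202, v=0.354, θ=-0.039, ω=-0.174
apply F[16]=-1.419 → step 17: x=0.209, v=0.324, θ=-0.042, ω=-0.140
apply F[17]=-1.326 → step 18: x=0.215, v=0.296, θ=-0.045, ω=-0.109
apply F[18]=-1.240 → step 19: x=0.220, v=0.270, θ=-0.046, ω=-0.083
apply F[19]=-1.161 → step 20: x=0.226, v=0.247, θ=-0.048, ω=-0.061
apply F[20]=-1.091 → step 21: x=0.230, v=0.225, θ=-0.049, ω=-0.041
apply F[21]=-1.025 → step 22: x=0.235, v=0.204, θ=-0.050, ω=-0.024
apply F[22]=-0.966 → step 23: x=0.239, v=0.185, θ=-0.050, ω=-0.010
apply F[23]=-0.910 → step 24: x=0.242, v=0.167, θ=-0.050, ω=0.003
apply F[24]=-0.860 → step 25: x=0.245, v=0.151, θ=-0.050, ω=0.013
apply F[25]=-0.813 → step 26: x=0.248, v=0.135, θ=-0.049, ω=0.022
apply F[26]=-0.770 → step 27: x=0.251, v=0.121, θ=-0.049, ω=0.030
apply F[27]=-0.730 → step 28: x=0.253, v=0.107, θ=-0.048, ω=0.036
apply F[28]=-0.693 → step 29: x=0.255, v=0.094, θ=-0.048, ω=0.041
apply F[29]=-0.658 → step 30: x=0.257, v=0.082, θ=-0.047, ω=0.046
apply F[30]=-0.625 → step 31: x=0.258, v=0.071, θ=-0.046, ω=0.049
apply F[31]=-0.594 → step 32: x=0.260, v=0.060, θ=-0.045, ω=0.052
apply F[32]=-0.566 → step 33: x=0.261, v=0.050, θ=-0.044, ω=0.055

Answer: x=0.261, v=0.050, θ=-0.044, ω=0.055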